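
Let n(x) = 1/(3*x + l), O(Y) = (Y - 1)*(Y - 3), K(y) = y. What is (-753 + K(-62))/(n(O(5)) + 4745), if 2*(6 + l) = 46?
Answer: -33415/194546 ≈ -0.17176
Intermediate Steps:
l = 17 (l = -6 + (1/2)*46 = -6 + 23 = 17)
O(Y) = (-1 + Y)*(-3 + Y)
n(x) = 1/(17 + 3*x) (n(x) = 1/(3*x + 17) = 1/(17 + 3*x))
(-753 + K(-62))/(n(O(5)) + 4745) = (-753 - 62)/(1/(17 + 3*(3 + 5**2 - 4*5)) + 4745) = -815/(1/(17 + 3*(3 + 25 - 20)) + 4745) = -815/(1/(17 + 3*8) + 4745) = -815/(1/(17 + 24) + 4745) = -815/(1/41 + 4745) = -815/194546/41 = -815*41/194546 = -33415/194546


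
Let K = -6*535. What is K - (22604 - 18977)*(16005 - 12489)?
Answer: -12755742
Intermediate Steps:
K = -3210
K - (22604 - 18977)*(16005 - 12489) = -3210 - (22604 - 18977)*(16005 - 12489) = -3210 - 3627*3516 = -3210 - 1*12752532 = -3210 - 12752532 = -12755742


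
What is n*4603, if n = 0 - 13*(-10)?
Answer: 598390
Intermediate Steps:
n = 130 (n = 0 + 130 = 130)
n*4603 = 130*4603 = 598390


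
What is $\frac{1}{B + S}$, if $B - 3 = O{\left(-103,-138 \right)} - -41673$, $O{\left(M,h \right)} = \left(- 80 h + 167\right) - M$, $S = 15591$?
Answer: $\frac{1}{68577} \approx 1.4582 \cdot 10^{-5}$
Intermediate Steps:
$O{\left(M,h \right)} = 167 - M - 80 h$ ($O{\left(M,h \right)} = \left(167 - 80 h\right) - M = 167 - M - 80 h$)
$B = 52986$ ($B = 3 - -52983 = 3 + \left(\left(167 + 103 + 11040\right) + 41673\right) = 3 + \left(11310 + 41673\right) = 3 + 52983 = 52986$)
$\frac{1}{B + S} = \frac{1}{52986 + 15591} = \frac{1}{68577}$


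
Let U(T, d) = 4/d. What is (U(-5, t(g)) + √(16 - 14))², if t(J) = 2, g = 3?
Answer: (2 + √2)² ≈ 11.657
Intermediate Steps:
(U(-5, t(g)) + √(16 - 14))² = (4/2 + √(16 - 14))² = (4*(½) + √2)² = (2 + √2)²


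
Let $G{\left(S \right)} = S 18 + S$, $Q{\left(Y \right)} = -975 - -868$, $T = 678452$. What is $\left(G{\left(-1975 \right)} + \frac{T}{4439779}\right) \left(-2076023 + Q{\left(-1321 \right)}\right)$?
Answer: $\frac{345887469477455990}{4439779} \approx 7.7906 \cdot 10^{10}$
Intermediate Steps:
$Q{\left(Y \right)} = -107$ ($Q{\left(Y \right)} = -975 + 868 = -107$)
$G{\left(S \right)} = 19 S$ ($G{\left(S \right)} = 18 S + S = 19 S$)
$\left(G{\left(-1975 \right)} + \frac{T}{4439779}\right) \left(-2076023 + Q{\left(-1321 \right)}\right) = \left(19 \left(-1975\right) + \frac{678452}{4439779}\right) \left(-2076023 - 107\right) = \left(-37525 + 678452 \cdot \frac{1}{4439779}\right) \left(-2076130\right) = \left(-37525 + \frac{678452}{4439779}\right) \left(-2076130\right) = \left(- \frac{166602028523}{4439779}\right) \left(-2076130\right) = \frac{345887469477455990}{4439779}$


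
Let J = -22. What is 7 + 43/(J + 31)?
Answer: 106/9 ≈ 11.778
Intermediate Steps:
7 + 43/(J + 31) = 7 + 43/(-22 + 31) = 7 + 43/9 = 106/9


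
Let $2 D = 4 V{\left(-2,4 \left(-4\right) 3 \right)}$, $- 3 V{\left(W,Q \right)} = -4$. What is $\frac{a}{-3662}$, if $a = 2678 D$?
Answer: $- \frac{10712}{5493} \approx -1.9501$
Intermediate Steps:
$V{\left(W,Q \right)} = \frac{4}{3}$ ($V{\left(W,Q \right)} = \left(- \frac{1}{3}\right) \left(-4\right) = \frac{4}{3}$)
$D = \frac{8}{3}$ ($D = \frac{4 \cdot \frac{4}{3}}{2} = \frac{1}{2} \cdot \frac{16}{3} = \frac{8}{3} \approx 2.6667$)
$a = \frac{21424}{3}$ ($a = 2678 \cdot \frac{8}{3} = \frac{21424}{3} \approx 7141.3$)
$\frac{a}{-3662} = \frac{21424}{3 \left(-3662\right)} = \frac{21424}{3} \left(- \frac{1}{3662}\right) = - \frac{10712}{5493}$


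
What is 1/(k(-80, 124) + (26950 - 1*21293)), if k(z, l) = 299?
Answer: 1/5956 ≈ 0.00016790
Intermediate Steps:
1/(k(-80, 124) + (26950 - 1*21293)) = 1/(299 + (26950 - 1*21293)) = 1/(299 + (26950 - 21293)) = 1/(299 + 5657) = 1/5956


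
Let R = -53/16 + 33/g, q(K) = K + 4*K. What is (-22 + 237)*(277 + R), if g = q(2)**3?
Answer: 23539963/400 ≈ 58850.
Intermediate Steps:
q(K) = 5*K
g = 1000 (g = (5*2)**3 = 10**3 = 1000)
R = -6559/2000 (R = -53/16 + 33/1000 = -6559/2000 ≈ -3.2795)
(-22 + 237)*(277 + R) = (-22 + 237)*(277 - 6559/2000) = 215*(547441/2000) = 23539963/400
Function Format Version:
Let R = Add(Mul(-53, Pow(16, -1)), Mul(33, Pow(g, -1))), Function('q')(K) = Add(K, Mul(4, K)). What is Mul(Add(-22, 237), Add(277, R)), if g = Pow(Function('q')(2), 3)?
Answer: Rational(23539963, 400) ≈ 58850.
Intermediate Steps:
Function('q')(K) = Mul(5, K)
g = 1000 (g = Pow(Mul(5, 2), 3) = Pow(10, 3) = 1000)
R = Rational(-6559, 2000) (R = Add(Mul(-53, Pow(16, -1)), Mul(33, Pow(1000, -1))) = Add(Mul(-53, Rational(1, 16)), Mul(33, Rational(1, 1000))) = Add(Rational(-53, 16), Rational(33, 1000)) = Rational(-6559, 2000) ≈ -3.2795)
Mul(Add(-22, 237), Add(277, R)) = Mul(Add(-22, 237), Add(277, Rational(-6559, 2000))) = Mul(215, Rational(547441, 2000)) = Rational(23539963, 400)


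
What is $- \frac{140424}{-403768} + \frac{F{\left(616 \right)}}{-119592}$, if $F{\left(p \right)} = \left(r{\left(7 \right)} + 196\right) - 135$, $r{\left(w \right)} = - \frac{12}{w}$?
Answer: $\frac{14673443167}{42251494824} \approx 0.34729$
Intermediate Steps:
$F{\left(p \right)} = \frac{415}{7}$ ($F{\left(p \right)} = \left(- \frac{12}{7} + 196\right) - 135 = \frac{1360}{7} - 135 = \frac{415}{7}$)
$- \frac{140424}{-403768} + \frac{F{\left(616 \right)}}{-119592} = - \frac{140424}{-403768} + \frac{415}{7 \left(-119592\right)} = \left(-140424\right) \left(- \frac{1}{403768}\right) + \frac{415}{7} \left(- \frac{1}{119592}\right) = \frac{17553}{50471} - \frac{415}{837144} = \frac{14673443167}{42251494824}$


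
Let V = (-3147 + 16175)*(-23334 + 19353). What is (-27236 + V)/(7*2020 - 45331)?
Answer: 51891704/31191 ≈ 1663.7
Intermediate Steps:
V = -51864468 (V = 13028*(-3981) = -51864468)
(-27236 + V)/(7*2020 - 45331) = (-27236 - 51864468)/(7*2020 - 45331) = -51891704/(14140 - 45331) = -51891704/(-31191) = -51891704*(-1/31191) = 51891704/31191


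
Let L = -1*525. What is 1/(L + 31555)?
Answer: 1/31030 ≈ 3.2227e-5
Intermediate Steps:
L = -525
1/(L + 31555) = 1/(-525 + 31555) = 1/31030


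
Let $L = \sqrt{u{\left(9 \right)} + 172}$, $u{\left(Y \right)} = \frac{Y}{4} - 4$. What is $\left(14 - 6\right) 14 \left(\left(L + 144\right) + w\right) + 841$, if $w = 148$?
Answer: $33545 + 56 \sqrt{681} \approx 35006.0$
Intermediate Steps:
$u{\left(Y \right)} = -4 + \frac{Y}{4}$ ($u{\left(Y \right)} = Y \frac{1}{4} - 4 = \frac{Y}{4} - 4 = -4 + \frac{Y}{4}$)
$L = \frac{\sqrt{681}}{2}$ ($L = \sqrt{\left(-4 + \frac{1}{4} \cdot 9\right) + 172} = \sqrt{\left(-4 + \frac{9}{4}\right) + 172} = \sqrt{- \frac{7}{4} + 172} = \sqrt{\frac{681}{4}} = \frac{\sqrt{681}}{2} \approx 13.048$)
$\left(14 - 6\right) 14 \left(\left(L + 144\right) + w\right) + 841 = \left(14 - 6\right) 14 \left(\left(\frac{\sqrt{681}}{2} + 144\right) + 148\right) + 841 = 8 \cdot 14 \left(\left(144 + \frac{\sqrt{681}}{2}\right) + 148\right) + 841 = 112 \left(292 + \frac{\sqrt{681}}{2}\right) + 841 = \left(32704 + 56 \sqrt{681}\right) + 841 = 33545 + 56 \sqrt{681}$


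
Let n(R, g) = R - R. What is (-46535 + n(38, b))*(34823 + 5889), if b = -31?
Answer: -1894532920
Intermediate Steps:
n(R, g) = 0
(-46535 + n(38, b))*(34823 + 5889) = (-46535 + 0)*(34823 + 5889) = -46535*40712 = -1894532920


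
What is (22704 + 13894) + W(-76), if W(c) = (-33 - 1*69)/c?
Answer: 1390775/38 ≈ 36599.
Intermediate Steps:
W(c) = -102/c (W(c) = (-33 - 69)/c = -102/c)
(22704 + 13894) + W(-76) = (22704 + 13894) - 102/(-76) = 36598 - 102*(-1/76) = 36598 + 51/38 = 1390775/38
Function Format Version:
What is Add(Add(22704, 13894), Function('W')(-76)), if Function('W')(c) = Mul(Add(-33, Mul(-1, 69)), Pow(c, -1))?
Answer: Rational(1390775, 38) ≈ 36599.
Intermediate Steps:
Function('W')(c) = Mul(-102, Pow(c, -1)) (Function('W')(c) = Mul(Add(-33, -69), Pow(c, -1)) = Mul(-102, Pow(c, -1)))
Add(Add(22704, 13894), Function('W')(-76)) = Add(Add(22704, 13894), Mul(-102, Pow(-76, -1))) = Add(36598, Mul(-102, Rational(-1, 76))) = Add(36598, Rational(51, 38)) = Rational(1390775, 38)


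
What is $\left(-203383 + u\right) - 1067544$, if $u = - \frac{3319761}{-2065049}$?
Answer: $- \frac{2624523210662}{2065049} \approx -1.2709 \cdot 10^{6}$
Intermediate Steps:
$u = \frac{3319761}{2065049}$ ($u = \left(-3319761\right) \left(- \frac{1}{2065049}\right) = \frac{3319761}{2065049} \approx 1.6076$)
$\left(-203383 + u\right) - 1067544 = \left(-203383 + \frac{3319761}{2065049}\right) - 1067544 = - \frac{419992541006}{2065049} - 1067544 = - \frac{2624523210662}{2065049}$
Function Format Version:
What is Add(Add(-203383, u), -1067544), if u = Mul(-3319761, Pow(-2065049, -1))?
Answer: Rational(-2624523210662, 2065049) ≈ -1.2709e+6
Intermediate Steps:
u = Rational(3319761, 2065049) (u = Mul(-3319761, Rational(-1, 2065049)) = Rational(3319761, 2065049) ≈ 1.6076)
Add(Add(-203383, u), -1067544) = Add(Add(-203383, Rational(3319761, 2065049)), -1067544) = Add(Rational(-419992541006, 2065049), -1067544) = Rational(-2624523210662, 2065049)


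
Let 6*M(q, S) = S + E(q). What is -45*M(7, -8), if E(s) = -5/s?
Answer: 915/14 ≈ 65.357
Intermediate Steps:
M(q, S) = -5/(6*q) + S/6 (M(q, S) = (S - 5/q)/6 = -5/(6*q) + S/6)
-45*M(7, -8) = -15*(-5 - 8*7)/(2*7) = -15*(-5 - 56)/(2*7) = -15*(-61)/(2*7) = -45*(-61/42) = 915/14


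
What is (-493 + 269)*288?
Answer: -64512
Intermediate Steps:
(-493 + 269)*288 = -224*288 = -64512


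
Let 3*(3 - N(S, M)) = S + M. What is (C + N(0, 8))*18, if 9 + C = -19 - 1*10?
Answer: -678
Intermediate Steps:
N(S, M) = 3 - M/3 - S/3 (N(S, M) = 3 - (S + M)/3 = 3 - (M + S)/3 = 3 + (-M/3 - S/3) = 3 - M/3 - S/3)
C = -38 (C = -9 + (-19 - 1*10) = -9 + (-19 - 10) = -9 - 29 = -38)
(C + N(0, 8))*18 = (-38 + (3 - ⅓*8 - ⅓*0))*18 = (-38 + (3 - 8/3 + 0))*18 = (-38 + ⅓)*18 = -113/3*18 = -678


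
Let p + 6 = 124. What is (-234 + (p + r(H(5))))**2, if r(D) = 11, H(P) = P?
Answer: 11025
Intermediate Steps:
p = 118 (p = -6 + 124 = 118)
(-234 + (p + r(H(5))))**2 = (-234 + (118 + 11))**2 = (-234 + 129)**2 = (-105)**2 = 11025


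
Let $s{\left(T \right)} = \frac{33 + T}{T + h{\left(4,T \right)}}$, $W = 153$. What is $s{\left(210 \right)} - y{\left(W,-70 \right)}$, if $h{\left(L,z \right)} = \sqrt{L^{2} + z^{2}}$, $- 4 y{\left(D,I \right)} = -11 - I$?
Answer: $- \frac{25397}{8} + \frac{243 \sqrt{11029}}{8} \approx 15.329$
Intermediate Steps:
$y{\left(D,I \right)} = \frac{11}{4} + \frac{I}{4}$ ($y{\left(D,I \right)} = - \frac{-11 - I}{4} = \frac{11}{4} + \frac{I}{4}$)
$s{\left(T \right)} = \frac{33 + T}{T + \sqrt{16 + T^{2}}}$ ($s{\left(T \right)} = \frac{33 + T}{T + \sqrt{4^{2} + T^{2}}} = \frac{33 + T}{T + \sqrt{16 + T^{2}}}$)
$s{\left(210 \right)} - y{\left(W,-70 \right)} = \frac{33 + 210}{210 + \sqrt{16 + 210^{2}}} - \left(\frac{11}{4} + \frac{1}{4} \left(-70\right)\right) = \frac{1}{210 + \sqrt{16 + 44100}} \cdot 243 - \left(\frac{11}{4} - \frac{35}{2}\right) = \frac{1}{210 + \sqrt{44116}} \cdot 243 - - \frac{59}{4} = \frac{1}{210 + 2 \sqrt{11029}} \cdot 243 + \frac{59}{4} = \frac{243}{210 + 2 \sqrt{11029}} + \frac{59}{4} = \frac{59}{4} + \frac{243}{210 + 2 \sqrt{11029}}$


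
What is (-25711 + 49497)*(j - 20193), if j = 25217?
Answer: 119500864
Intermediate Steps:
(-25711 + 49497)*(j - 20193) = (-25711 + 49497)*(25217 - 20193) = 23786*5024 = 119500864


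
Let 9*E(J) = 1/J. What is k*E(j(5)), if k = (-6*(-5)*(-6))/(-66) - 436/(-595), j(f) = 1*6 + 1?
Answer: 22646/412335 ≈ 0.054921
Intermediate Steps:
j(f) = 7 (j(f) = 6 + 1 = 7)
k = 22646/6545 (k = (-2*(-15)*(-6))*(-1/66) - 436*(-1/595) = (30*(-6))*(-1/66) + 436/595 = -180*(-1/66) + 436/595 = 30/11 + 436/595 = 22646/6545 ≈ 3.4600)
E(J) = 1/(9*J)
k*E(j(5)) = 22646*((⅑)/7)/6545 = 22646*((⅑)*(⅐))/6545 = (22646/6545)*(1/63) = 22646/412335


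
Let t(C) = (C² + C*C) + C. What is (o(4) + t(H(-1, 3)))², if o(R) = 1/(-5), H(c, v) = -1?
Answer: 16/25 ≈ 0.64000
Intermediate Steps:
o(R) = -⅕
t(C) = C + 2*C² (t(C) = (C² + C²) + C = 2*C² + C = C + 2*C²)
(o(4) + t(H(-1, 3)))² = (-⅕ - (1 + 2*(-1)))² = (-⅕ - (1 - 2))² = (-⅕ - 1*(-1))² = (-⅕ + 1)² = (⅘)² = 16/25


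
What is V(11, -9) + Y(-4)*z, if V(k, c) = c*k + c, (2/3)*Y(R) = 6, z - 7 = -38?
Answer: -387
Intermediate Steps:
z = -31 (z = 7 - 38 = -31)
Y(R) = 9 (Y(R) = (3/2)*6 = 9)
V(k, c) = c + c*k
V(11, -9) + Y(-4)*z = -9*(1 + 11) + 9*(-31) = -9*12 - 279 = -108 - 279 = -387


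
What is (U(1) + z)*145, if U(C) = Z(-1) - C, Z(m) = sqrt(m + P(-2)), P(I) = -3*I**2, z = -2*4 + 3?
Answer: -870 + 145*I*sqrt(13) ≈ -870.0 + 522.8*I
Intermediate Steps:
z = -5 (z = -8 + 3 = -5)
Z(m) = sqrt(-12 + m) (Z(m) = sqrt(m - 3*(-2)**2) = sqrt(m - 3*4) = sqrt(m - 12) = sqrt(-12 + m))
U(C) = -C + I*sqrt(13) (U(C) = sqrt(-12 - 1) - C = sqrt(-13) - C = I*sqrt(13) - C = -C + I*sqrt(13))
(U(1) + z)*145 = ((-1*1 + I*sqrt(13)) - 5)*145 = ((-1 + I*sqrt(13)) - 5)*145 = (-6 + I*sqrt(13))*145 = -870 + 145*I*sqrt(13)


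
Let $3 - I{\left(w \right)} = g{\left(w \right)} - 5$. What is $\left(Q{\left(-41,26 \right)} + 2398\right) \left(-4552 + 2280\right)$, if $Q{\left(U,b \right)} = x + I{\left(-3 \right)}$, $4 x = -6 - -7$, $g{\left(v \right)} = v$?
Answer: $-5473816$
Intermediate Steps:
$x = \frac{1}{4}$ ($x = \frac{-6 - -7}{4} = \frac{-6 + 7}{4} = \frac{1}{4} \cdot 1 = \frac{1}{4} \approx 0.25$)
$I{\left(w \right)} = 8 - w$ ($I{\left(w \right)} = 3 - \left(w - 5\right) = 3 - \left(-5 + w\right) = 8 - w$)
$Q{\left(U,b \right)} = \frac{45}{4}$ ($Q{\left(U,b \right)} = \frac{1}{4} + \left(8 - -3\right) = \frac{1}{4} + \left(8 + 3\right) = \frac{1}{4} + 11 = \frac{45}{4}$)
$\left(Q{\left(-41,26 \right)} + 2398\right) \left(-4552 + 2280\right) = \left(\frac{45}{4} + 2398\right) \left(-4552 + 2280\right) = \frac{9637}{4} \left(-2272\right) = -5473816$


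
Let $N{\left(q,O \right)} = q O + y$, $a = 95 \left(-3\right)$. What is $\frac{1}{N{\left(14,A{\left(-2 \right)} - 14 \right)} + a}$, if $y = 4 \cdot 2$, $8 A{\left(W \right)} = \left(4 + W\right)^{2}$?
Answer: $- \frac{1}{466} \approx -0.0021459$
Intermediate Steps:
$A{\left(W \right)} = \frac{\left(4 + W\right)^{2}}{8}$
$y = 8$
$a = -285$
$N{\left(q,O \right)} = 8 + O q$ ($N{\left(q,O \right)} = q O + 8 = O q + 8 = 8 + O q$)
$\frac{1}{N{\left(14,A{\left(-2 \right)} - 14 \right)} + a} = \frac{1}{\left(8 + \left(\frac{\left(4 - 2\right)^{2}}{8} - 14\right) 14\right) - 285} = \frac{1}{\left(8 + \left(\frac{2^{2}}{8} - 14\right) 14\right) - 285} = \frac{1}{\left(8 + \left(\frac{1}{8} \cdot 4 - 14\right) 14\right) - 285} = \frac{1}{\left(8 + \left(\frac{1}{2} - 14\right) 14\right) - 285} = \frac{1}{\left(8 - 189\right) - 285} = \frac{1}{-181 - 285} = \frac{1}{-466} = - \frac{1}{466}$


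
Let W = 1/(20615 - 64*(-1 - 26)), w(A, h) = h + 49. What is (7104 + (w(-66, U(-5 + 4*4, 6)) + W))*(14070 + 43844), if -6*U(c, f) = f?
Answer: 9254491392218/22343 ≈ 4.1420e+8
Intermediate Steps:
U(c, f) = -f/6
w(A, h) = 49 + h
W = 1/22343 (W = 1/(20615 - 64*(-27)) = 1/(20615 + 1728) = 1/22343 ≈ 4.4757e-5)
(7104 + (w(-66, U(-5 + 4*4, 6)) + W))*(14070 + 43844) = (7104 + ((49 - 1/6*6) + 1/22343))*(14070 + 43844) = (7104 + ((49 - 1) + 1/22343))*57914 = (7104 + (48 + 1/22343))*57914 = (7104 + 1072465/22343)*57914 = (159797137/22343)*57914 = 9254491392218/22343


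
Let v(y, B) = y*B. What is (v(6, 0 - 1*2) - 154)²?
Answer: 27556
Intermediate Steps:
v(y, B) = B*y
(v(6, 0 - 1*2) - 154)² = ((0 - 1*2)*6 - 154)² = ((0 - 2)*6 - 154)² = (-2*6 - 154)² = (-12 - 154)² = (-166)² = 27556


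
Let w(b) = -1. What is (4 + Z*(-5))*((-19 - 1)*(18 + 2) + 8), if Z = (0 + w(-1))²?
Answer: 392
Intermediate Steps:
Z = 1 (Z = (0 - 1)² = (-1)² = 1)
(4 + Z*(-5))*((-19 - 1)*(18 + 2) + 8) = (4 + 1*(-5))*((-19 - 1)*(18 + 2) + 8) = (4 - 5)*(-20*20 + 8) = -(-400 + 8) = -1*(-392) = 392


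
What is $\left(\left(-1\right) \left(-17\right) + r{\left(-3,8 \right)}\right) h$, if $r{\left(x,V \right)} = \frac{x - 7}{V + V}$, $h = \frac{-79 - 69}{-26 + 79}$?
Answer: $- \frac{4847}{106} \approx -45.726$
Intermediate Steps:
$h = - \frac{148}{53} \approx -2.7925$
$r{\left(x,V \right)} = \frac{-7 + x}{2 V}$
$\left(\left(-1\right) \left(-17\right) + r{\left(-3,8 \right)}\right) h = \left(\left(-1\right) \left(-17\right) + \frac{-7 - 3}{2 \cdot 8}\right) \left(- \frac{148}{53}\right) = \left(17 + \frac{1}{2} \cdot \frac{1}{8} \left(-10\right)\right) \left(- \frac{148}{53}\right) = \left(17 - \frac{5}{8}\right) \left(- \frac{148}{53}\right) = \frac{131}{8} \left(- \frac{148}{53}\right) = - \frac{4847}{106}$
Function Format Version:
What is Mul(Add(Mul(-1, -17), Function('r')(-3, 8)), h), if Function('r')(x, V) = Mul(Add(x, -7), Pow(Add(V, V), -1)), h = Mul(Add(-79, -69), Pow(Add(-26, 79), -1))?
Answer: Rational(-4847, 106) ≈ -45.726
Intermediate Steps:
h = Rational(-148, 53) (h = Mul(-148, Pow(53, -1)) = Mul(-148, Rational(1, 53)) = Rational(-148, 53) ≈ -2.7925)
Function('r')(x, V) = Mul(Rational(1, 2), Pow(V, -1), Add(-7, x)) (Function('r')(x, V) = Mul(Add(-7, x), Pow(Mul(2, V), -1)) = Mul(Add(-7, x), Mul(Rational(1, 2), Pow(V, -1))) = Mul(Rational(1, 2), Pow(V, -1), Add(-7, x)))
Mul(Add(Mul(-1, -17), Function('r')(-3, 8)), h) = Mul(Add(Mul(-1, -17), Mul(Rational(1, 2), Pow(8, -1), Add(-7, -3))), Rational(-148, 53)) = Mul(Add(17, Mul(Rational(1, 2), Rational(1, 8), -10)), Rational(-148, 53)) = Mul(Add(17, Rational(-5, 8)), Rational(-148, 53)) = Mul(Rational(131, 8), Rational(-148, 53)) = Rational(-4847, 106)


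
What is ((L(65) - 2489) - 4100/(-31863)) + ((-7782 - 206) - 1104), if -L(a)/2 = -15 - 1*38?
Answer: -365623825/31863 ≈ -11475.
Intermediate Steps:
L(a) = 106 (L(a) = -2*(-15 - 1*38) = -2*(-15 - 38) = -2*(-53) = 106)
((L(65) - 2489) - 4100/(-31863)) + ((-7782 - 206) - 1104) = ((106 - 2489) - 4100/(-31863)) + ((-7782 - 206) - 1104) = (-2383 - 4100*(-1/31863)) + (-7988 - 1104) = (-2383 + 4100/31863) - 9092 = -75925429/31863 - 9092 = -365623825/31863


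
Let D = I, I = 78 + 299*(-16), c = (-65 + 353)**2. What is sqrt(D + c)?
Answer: sqrt(78238) ≈ 279.71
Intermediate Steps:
c = 82944 (c = 288**2 = 82944)
I = -4706 (I = 78 - 4784 = -4706)
D = -4706
sqrt(D + c) = sqrt(-4706 + 82944) = sqrt(78238)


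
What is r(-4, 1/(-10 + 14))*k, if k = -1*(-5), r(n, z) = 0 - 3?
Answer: -15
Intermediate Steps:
r(n, z) = -3
k = 5
r(-4, 1/(-10 + 14))*k = -3*5 = -15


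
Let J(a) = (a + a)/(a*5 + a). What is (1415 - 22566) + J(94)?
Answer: -63452/3 ≈ -21151.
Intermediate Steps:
J(a) = ⅓ (J(a) = (2*a)/(5*a + a) = (2*a)/((6*a)) = (2*a)*(1/(6*a)) = ⅓)
(1415 - 22566) + J(94) = (1415 - 22566) + ⅓ = -21151 + ⅓ = -63452/3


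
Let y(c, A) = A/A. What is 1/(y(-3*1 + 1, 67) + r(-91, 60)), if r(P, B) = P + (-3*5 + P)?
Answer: -1/196 ≈ -0.0051020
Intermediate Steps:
r(P, B) = -15 + 2*P (r(P, B) = P + (-15 + P) = -15 + 2*P)
y(c, A) = 1
1/(y(-3*1 + 1, 67) + r(-91, 60)) = 1/(1 + (-15 + 2*(-91))) = 1/(1 + (-15 - 182)) = 1/(1 - 197) = 1/(-196) = -1/196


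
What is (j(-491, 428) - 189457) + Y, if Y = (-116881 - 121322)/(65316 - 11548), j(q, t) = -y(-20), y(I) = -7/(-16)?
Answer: -20373971405/107536 ≈ -1.8946e+5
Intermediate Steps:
y(I) = 7/16 (y(I) = -7*(-1/16) = 7/16)
j(q, t) = -7/16 (j(q, t) = -1*7/16 = -7/16)
Y = -238203/53768 ≈ -4.4302
(j(-491, 428) - 189457) + Y = (-7/16 - 189457) - 238203/53768 = -3031319/16 - 238203/53768 = -20373971405/107536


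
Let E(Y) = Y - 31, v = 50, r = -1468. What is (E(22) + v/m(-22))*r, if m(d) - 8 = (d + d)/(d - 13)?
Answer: 427922/81 ≈ 5283.0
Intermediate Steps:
m(d) = 8 + 2*d/(-13 + d) (m(d) = 8 + (d + d)/(d - 13) = 8 + (2*d)/(-13 + d) = 8 + 2*d/(-13 + d))
E(Y) = -31 + Y
(E(22) + v/m(-22))*r = ((-31 + 22) + 50/((2*(-52 + 5*(-22))/(-13 - 22))))*(-1468) = (-9 + 50/((2*(-52 - 110)/(-35))))*(-1468) = (-9 + 50/((2*(-1/35)*(-162))))*(-1468) = (-9 + 50/(324/35))*(-1468) = (-9 + 50*(35/324))*(-1468) = (-9 + 875/162)*(-1468) = -583/162*(-1468) = 427922/81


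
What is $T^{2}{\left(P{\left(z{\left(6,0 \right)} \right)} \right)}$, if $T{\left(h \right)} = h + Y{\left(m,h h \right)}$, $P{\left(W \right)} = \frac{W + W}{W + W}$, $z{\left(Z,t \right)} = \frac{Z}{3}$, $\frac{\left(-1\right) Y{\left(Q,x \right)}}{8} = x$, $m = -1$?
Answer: $49$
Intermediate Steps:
$Y{\left(Q,x \right)} = - 8 x$
$z{\left(Z,t \right)} = \frac{Z}{3}$ ($z{\left(Z,t \right)} = Z \frac{1}{3} = \frac{Z}{3}$)
$P{\left(W \right)} = 1$ ($P{\left(W \right)} = \frac{2 W}{2 W} = 2 W \frac{1}{2 W} = 1$)
$T{\left(h \right)} = h - 8 h^{2}$ ($T{\left(h \right)} = h - 8 h h = h - 8 h^{2}$)
$T^{2}{\left(P{\left(z{\left(6,0 \right)} \right)} \right)} = \left(1 \left(1 - 8\right)\right)^{2} = \left(1 \left(-7\right)\right)^{2} = \left(-7\right)^{2} = 49$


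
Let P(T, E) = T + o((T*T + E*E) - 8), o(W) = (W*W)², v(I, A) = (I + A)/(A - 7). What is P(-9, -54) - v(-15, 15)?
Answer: 79818518042632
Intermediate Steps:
v(I, A) = (A + I)/(-7 + A)
o(W) = W⁴ (o(W) = (W²)² = W⁴)
P(T, E) = T + (-8 + E² + T²)⁴ (P(T, E) = T + ((T*T + E*E) - 8)⁴ = T + ((T² + E²) - 8)⁴ = T + ((E² + T²) - 8)⁴ = T + (-8 + E² + T²)⁴)
P(-9, -54) - v(-15, 15) = (-9 + (-8 + (-54)² + (-9)²)⁴) - (15 - 15)/(-7 + 15) = (-9 + (-8 + 2916 + 81)⁴) - 0/8 = (-9 + 2989⁴) - 0/8 = (-9 + 79818518042641) - 1*0 = 79818518042632 + 0 = 79818518042632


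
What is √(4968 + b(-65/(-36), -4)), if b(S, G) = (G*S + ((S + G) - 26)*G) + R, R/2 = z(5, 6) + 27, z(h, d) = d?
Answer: 28*√59/3 ≈ 71.691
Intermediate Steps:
R = 66 (R = 2*(6 + 27) = 2*33 = 66)
b(S, G) = 66 + G*S + G*(-26 + G + S) (b(S, G) = (G*S + ((S + G) - 26)*G) + 66 = (G*S + ((G + S) - 26)*G) + 66 = (G*S + (-26 + G + S)*G) + 66 = (G*S + G*(-26 + G + S)) + 66 = 66 + G*S + G*(-26 + G + S))
√(4968 + b(-65/(-36), -4)) = √(4968 + (66 + (-4)² - 26*(-4) + 2*(-4)*(-65/(-36)))) = √(4968 + (66 + 16 + 104 + 2*(-4)*(-65*(-1/36)))) = √(4968 + (66 + 16 + 104 + 2*(-4)*(65/36))) = √(4968 + (66 + 16 + 104 - 130/9)) = √(4968 + 1544/9) = √(46256/9) = 28*√59/3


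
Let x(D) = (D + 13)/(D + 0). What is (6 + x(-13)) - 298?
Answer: -292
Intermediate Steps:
x(D) = (13 + D)/D
(6 + x(-13)) - 298 = (6 + (13 - 13)/(-13)) - 298 = (6 - 1/13*0) - 298 = (6 + 0) - 298 = 6 - 298 = -292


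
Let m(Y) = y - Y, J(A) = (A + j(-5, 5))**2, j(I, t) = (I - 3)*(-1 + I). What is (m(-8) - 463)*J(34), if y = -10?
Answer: -3126660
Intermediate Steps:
j(I, t) = (-1 + I)*(-3 + I) (j(I, t) = (-3 + I)*(-1 + I) = (-1 + I)*(-3 + I))
J(A) = (48 + A)**2 (J(A) = (A + (3 + (-5)**2 - 4*(-5)))**2 = (A + (3 + 25 + 20))**2 = (A + 48)**2 = (48 + A)**2)
m(Y) = -10 - Y
(m(-8) - 463)*J(34) = ((-10 - 1*(-8)) - 463)*(48 + 34)**2 = ((-10 + 8) - 463)*82**2 = (-2 - 463)*6724 = -465*6724 = -3126660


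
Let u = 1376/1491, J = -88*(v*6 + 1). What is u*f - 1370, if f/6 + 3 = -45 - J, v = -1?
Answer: -2023866/497 ≈ -4072.2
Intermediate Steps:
J = 440 (J = -88*(-1*6 + 1) = -88*(-6 + 1) = -88*(-5) = 440)
u = 1376/1491 (u = 1376*(1/1491) = 1376/1491 ≈ 0.92287)
f = -2928 (f = -18 + 6*(-45 - 1*440) = -18 + 6*(-45 - 440) = -18 + 6*(-485) = -18 - 2910 = -2928)
u*f - 1370 = (1376/1491)*(-2928) - 1370 = -1342976/497 - 1370 = -2023866/497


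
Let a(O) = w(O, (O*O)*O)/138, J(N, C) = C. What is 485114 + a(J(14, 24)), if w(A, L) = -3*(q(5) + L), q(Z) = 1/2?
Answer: 44602839/92 ≈ 4.8481e+5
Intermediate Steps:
q(Z) = ½
w(A, L) = -3/2 - 3*L (w(A, L) = -3*(½ + L) = -3/2 - 3*L)
a(O) = -1/92 - O³/46 (a(O) = (-3/2 - 3*O*O*O)/138 = (-3/2 - 3*O²*O)*(1/138) = (-3/2 - 3*O³)*(1/138) = -1/92 - O³/46)
485114 + a(J(14, 24)) = 485114 + (-1/92 - 1/46*24³) = 485114 + (-1/92 - 1/46*13824) = 485114 + (-1/92 - 6912/23) = 485114 - 27649/92 = 44602839/92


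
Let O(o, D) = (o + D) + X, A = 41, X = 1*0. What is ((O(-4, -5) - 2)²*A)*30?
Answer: 148830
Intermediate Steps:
X = 0
O(o, D) = D + o (O(o, D) = (o + D) + 0 = (D + o) + 0 = D + o)
((O(-4, -5) - 2)²*A)*30 = (((-5 - 4) - 2)²*41)*30 = ((-9 - 2)²*41)*30 = ((-11)²*41)*30 = (121*41)*30 = 4961*30 = 148830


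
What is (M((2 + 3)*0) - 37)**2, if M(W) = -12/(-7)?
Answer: 61009/49 ≈ 1245.1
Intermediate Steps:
M(W) = 12/7 (M(W) = -12*(-1/7) = 12/7)
(M((2 + 3)*0) - 37)**2 = (12/7 - 37)**2 = (-247/7)**2 = 61009/49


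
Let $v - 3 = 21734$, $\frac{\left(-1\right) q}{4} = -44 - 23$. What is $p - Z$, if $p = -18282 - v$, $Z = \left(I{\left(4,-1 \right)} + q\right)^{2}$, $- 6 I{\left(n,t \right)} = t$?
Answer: $- \frac{4029565}{36} \approx -1.1193 \cdot 10^{5}$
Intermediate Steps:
$q = 268$ ($q = - 4 \left(-44 - 23\right) = \left(-4\right) \left(-67\right) = 268$)
$v = 21737$ ($v = 3 + 21734 = 21737$)
$I{\left(n,t \right)} = - \frac{t}{6}$
$Z = \frac{2588881}{36}$ ($Z = \left(\left(- \frac{1}{6}\right) \left(-1\right) + 268\right)^{2} = \left(\frac{1}{6} + 268\right)^{2} = \left(\frac{1609}{6}\right)^{2} = \frac{2588881}{36} \approx 71913.0$)
$p = -40019$ ($p = -18282 - 21737 = -40019$)
$p - Z = -40019 - \frac{2588881}{36} = - \frac{4029565}{36}$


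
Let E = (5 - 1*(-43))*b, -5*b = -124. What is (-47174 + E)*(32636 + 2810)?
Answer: -8149673428/5 ≈ -1.6299e+9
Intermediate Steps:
b = 124/5 (b = -⅕*(-124) = 124/5 ≈ 24.800)
E = 5952/5 (E = (5 - 1*(-43))*(124/5) = (5 + 43)*(124/5) = 48*(124/5) = 5952/5 ≈ 1190.4)
(-47174 + E)*(32636 + 2810) = (-47174 + 5952/5)*(32636 + 2810) = -229918/5*35446 = -8149673428/5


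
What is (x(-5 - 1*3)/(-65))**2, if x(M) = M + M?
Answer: 256/4225 ≈ 0.060592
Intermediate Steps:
x(M) = 2*M
(x(-5 - 1*3)/(-65))**2 = ((2*(-5 - 1*3))/(-65))**2 = ((2*(-5 - 3))*(-1/65))**2 = ((2*(-8))*(-1/65))**2 = (-16*(-1/65))**2 = (16/65)**2 = 256/4225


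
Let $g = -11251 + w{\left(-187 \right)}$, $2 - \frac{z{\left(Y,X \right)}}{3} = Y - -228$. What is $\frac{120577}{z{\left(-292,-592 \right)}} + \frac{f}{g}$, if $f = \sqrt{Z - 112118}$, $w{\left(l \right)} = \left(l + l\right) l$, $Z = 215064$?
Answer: $\frac{120577}{198} + \frac{\sqrt{102946}}{58687} \approx 608.98$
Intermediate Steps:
$z{\left(Y,X \right)} = -678 - 3 Y$ ($z{\left(Y,X \right)} = 6 - 3 \left(Y - -228\right) = 6 - 3 \left(Y + 228\right) = 6 - 3 \left(228 + Y\right) = 6 - \left(684 + 3 Y\right) = -678 - 3 Y$)
$w{\left(l \right)} = 2 l^{2}$ ($w{\left(l \right)} = 2 l l = 2 l^{2}$)
$g = 58687$ ($g = -11251 + 2 \left(-187\right)^{2} = -11251 + 2 \cdot 34969 = -11251 + 69938 = 58687$)
$f = \sqrt{102946}$ ($f = \sqrt{215064 - 112118} = \sqrt{102946} \approx 320.85$)
$\frac{120577}{z{\left(-292,-592 \right)}} + \frac{f}{g} = \frac{120577}{-678 - -876} + \frac{\sqrt{102946}}{58687} = \frac{120577}{-678 + 876} + \sqrt{102946} \cdot \frac{1}{58687} = \frac{120577}{198} + \frac{\sqrt{102946}}{58687}$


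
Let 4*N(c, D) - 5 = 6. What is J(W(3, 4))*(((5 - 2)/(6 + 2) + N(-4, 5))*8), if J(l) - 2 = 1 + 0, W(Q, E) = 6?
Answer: 75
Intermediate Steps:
N(c, D) = 11/4 (N(c, D) = 5/4 + (¼)*6 = 5/4 + 3/2 = 11/4)
J(l) = 3 (J(l) = 2 + (1 + 0) = 2 + 1 = 3)
J(W(3, 4))*(((5 - 2)/(6 + 2) + N(-4, 5))*8) = 3*(((5 - 2)/(6 + 2) + 11/4)*8) = 3*((3/8 + 11/4)*8) = 3*((25/8)*8) = 3*25 = 75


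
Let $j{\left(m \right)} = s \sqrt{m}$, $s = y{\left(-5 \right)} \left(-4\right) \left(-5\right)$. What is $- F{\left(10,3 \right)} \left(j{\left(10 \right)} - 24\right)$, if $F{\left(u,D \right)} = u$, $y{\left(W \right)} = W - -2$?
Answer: $240 + 600 \sqrt{10} \approx 2137.4$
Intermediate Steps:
$y{\left(W \right)} = 2 + W$ ($y{\left(W \right)} = W + 2 = 2 + W$)
$s = -60$ ($s = \left(2 - 5\right) \left(-4\right) \left(-5\right) = \left(-3\right) \left(-4\right) \left(-5\right) = 12 \left(-5\right) = -60$)
$j{\left(m \right)} = - 60 \sqrt{m}$
$- F{\left(10,3 \right)} \left(j{\left(10 \right)} - 24\right) = - 10 \left(- 60 \sqrt{10} - 24\right) = - 10 \left(-24 - 60 \sqrt{10}\right) = - (-240 - 600 \sqrt{10}) = 240 + 600 \sqrt{10}$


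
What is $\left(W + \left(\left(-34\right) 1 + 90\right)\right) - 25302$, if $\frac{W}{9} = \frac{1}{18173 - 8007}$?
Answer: $- \frac{256650827}{10166} \approx -25246.0$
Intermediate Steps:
$W = \frac{9}{10166}$ ($W = \frac{9}{18173 - 8007} = \frac{9}{10166} \approx 0.0008853$)
$\left(W + \left(\left(-34\right) 1 + 90\right)\right) - 25302 = \left(\frac{9}{10166} + \left(\left(-34\right) 1 + 90\right)\right) - 25302 = \left(\frac{9}{10166} + \left(-34 + 90\right)\right) - 25302 = \left(\frac{9}{10166} + 56\right) - 25302 = \frac{569305}{10166} - 25302 = - \frac{256650827}{10166}$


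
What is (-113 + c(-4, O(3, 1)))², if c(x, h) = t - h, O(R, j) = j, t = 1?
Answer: 12769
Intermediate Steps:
c(x, h) = 1 - h
(-113 + c(-4, O(3, 1)))² = (-113 + (1 - 1*1))² = (-113 + (1 - 1))² = (-113 + 0)² = (-113)² = 12769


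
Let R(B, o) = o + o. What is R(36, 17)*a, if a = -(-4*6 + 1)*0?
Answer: 0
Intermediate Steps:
R(B, o) = 2*o
a = 0 (a = -(-24 + 1)*0 = -1*(-23)*0 = 23*0 = 0)
R(36, 17)*a = (2*17)*0 = 34*0 = 0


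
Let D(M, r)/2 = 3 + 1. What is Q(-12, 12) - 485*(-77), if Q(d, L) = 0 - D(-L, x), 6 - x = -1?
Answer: 37337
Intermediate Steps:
x = 7 (x = 6 - 1*(-1) = 6 + 1 = 7)
D(M, r) = 8 (D(M, r) = 2*(3 + 1) = 2*4 = 8)
Q(d, L) = -8 (Q(d, L) = 0 - 1*8 = 0 - 8 = -8)
Q(-12, 12) - 485*(-77) = -8 - 485*(-77) = -8 + 37345 = 37337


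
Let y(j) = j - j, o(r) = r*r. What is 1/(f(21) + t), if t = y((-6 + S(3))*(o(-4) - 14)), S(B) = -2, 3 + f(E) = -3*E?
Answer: -1/66 ≈ -0.015152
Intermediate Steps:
f(E) = -3 - 3*E
o(r) = r²
y(j) = 0
t = 0
1/(f(21) + t) = 1/((-3 - 3*21) + 0) = 1/((-3 - 63) + 0) = 1/(-66 + 0) = 1/(-66) = -1/66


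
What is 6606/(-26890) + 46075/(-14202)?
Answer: -666387581/190945890 ≈ -3.4899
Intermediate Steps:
6606/(-26890) + 46075/(-14202) = 6606*(-1/26890) + 46075*(-1/14202) = -3303/13445 - 46075/14202 = -666387581/190945890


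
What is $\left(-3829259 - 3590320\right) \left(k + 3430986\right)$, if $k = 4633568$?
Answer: $-59835595502766$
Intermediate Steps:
$\left(-3829259 - 3590320\right) \left(k + 3430986\right) = \left(-3829259 - 3590320\right) \left(4633568 + 3430986\right) = \left(-7419579\right) 8064554 = -59835595502766$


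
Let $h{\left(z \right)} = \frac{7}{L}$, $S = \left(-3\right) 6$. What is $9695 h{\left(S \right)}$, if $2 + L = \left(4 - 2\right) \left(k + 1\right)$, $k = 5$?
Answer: $\frac{13573}{2} \approx 6786.5$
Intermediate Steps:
$L = 10$ ($L = -2 + \left(4 - 2\right) \left(5 + 1\right) = -2 + 2 \cdot 6 = -2 + 12 = 10$)
$S = -18$
$h{\left(z \right)} = \frac{7}{10}$
$9695 h{\left(S \right)} = 9695 \cdot \frac{7}{10} = \frac{13573}{2}$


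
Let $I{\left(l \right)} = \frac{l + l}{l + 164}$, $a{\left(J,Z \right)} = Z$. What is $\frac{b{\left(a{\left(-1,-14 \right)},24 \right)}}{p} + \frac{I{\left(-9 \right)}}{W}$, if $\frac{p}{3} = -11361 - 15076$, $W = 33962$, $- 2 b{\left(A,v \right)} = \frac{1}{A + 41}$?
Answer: $- \frac{35913091}{11272549361670} \approx -3.1859 \cdot 10^{-6}$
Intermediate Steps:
$b{\left(A,v \right)} = - \frac{1}{2 \left(41 + A\right)}$ ($b{\left(A,v \right)} = - \frac{1}{2 \left(A + 41\right)} = - \frac{1}{2 \left(41 + A\right)}$)
$I{\left(l \right)} = \frac{2 l}{164 + l}$
$p = -79311$ ($p = 3 \left(-11361 - 15076\right) = 3 \left(-26437\right) = -79311$)
$\frac{b{\left(a{\left(-1,-14 \right)},24 \right)}}{p} + \frac{I{\left(-9 \right)}}{W} = \frac{\left(-1\right) \frac{1}{82 + 2 \left(-14\right)}}{-79311} + \frac{2 \left(-9\right) \frac{1}{164 - 9}}{33962} = - \frac{1}{82 - 28} \left(- \frac{1}{79311}\right) + 2 \left(-9\right) \frac{1}{155} \cdot \frac{1}{33962} = - \frac{1}{54} \left(- \frac{1}{79311}\right) + 2 \left(-9\right) \frac{1}{155} \cdot \frac{1}{33962} = \left(-1\right) \frac{1}{54} \left(- \frac{1}{79311}\right) - \frac{9}{2632055} = \left(- \frac{1}{54}\right) \left(- \frac{1}{79311}\right) - \frac{9}{2632055} = \frac{1}{4282794} - \frac{9}{2632055} = - \frac{35913091}{11272549361670}$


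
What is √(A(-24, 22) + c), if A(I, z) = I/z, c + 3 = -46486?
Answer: I*√5625301/11 ≈ 215.62*I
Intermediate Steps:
c = -46489 (c = -3 - 46486 = -46489)
√(A(-24, 22) + c) = √(-24/22 - 46489) = √(-24*1/22 - 46489) = √(-12/11 - 46489) = √(-511391/11) = I*√5625301/11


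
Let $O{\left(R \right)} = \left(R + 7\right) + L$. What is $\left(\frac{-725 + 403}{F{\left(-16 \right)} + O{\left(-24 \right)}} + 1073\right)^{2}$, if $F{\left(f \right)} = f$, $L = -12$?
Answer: $\frac{2362640449}{2025} \approx 1.1667 \cdot 10^{6}$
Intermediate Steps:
$O{\left(R \right)} = -5 + R$ ($O{\left(R \right)} = \left(R + 7\right) - 12 = \left(7 + R\right) - 12 = -5 + R$)
$\left(\frac{-725 + 403}{F{\left(-16 \right)} + O{\left(-24 \right)}} + 1073\right)^{2} = \left(\frac{-725 + 403}{-16 - 29} + 1073\right)^{2} = \left(- \frac{322}{-16 - 29} + 1073\right)^{2} = \left(- \frac{322}{-45} + 1073\right)^{2} = \left(\left(-322\right) \left(- \frac{1}{45}\right) + 1073\right)^{2} = \left(\frac{322}{45} + 1073\right)^{2} = \left(\frac{48607}{45}\right)^{2} = \frac{2362640449}{2025}$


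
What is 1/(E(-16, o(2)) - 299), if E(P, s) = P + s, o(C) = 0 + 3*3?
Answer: -1/306 ≈ -0.0032680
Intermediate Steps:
o(C) = 9 (o(C) = 0 + 9 = 9)
1/(E(-16, o(2)) - 299) = 1/((-16 + 9) - 299) = 1/(-7 - 299) = 1/(-306) = -1/306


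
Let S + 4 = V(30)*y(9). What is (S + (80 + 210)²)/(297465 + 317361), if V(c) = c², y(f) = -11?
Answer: 4122/34157 ≈ 0.12068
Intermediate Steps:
S = -9904 (S = -4 + 30²*(-11) = -4 + 900*(-11) = -4 - 9900 = -9904)
(S + (80 + 210)²)/(297465 + 317361) = (-9904 + (80 + 210)²)/(297465 + 317361) = (-9904 + 290²)/614826 = (-9904 + 84100)*(1/614826) = 74196*(1/614826) = 4122/34157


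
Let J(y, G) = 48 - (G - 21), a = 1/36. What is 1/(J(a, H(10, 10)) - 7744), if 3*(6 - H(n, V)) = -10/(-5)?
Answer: -3/23041 ≈ -0.00013020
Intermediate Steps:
H(n, V) = 16/3 (H(n, V) = 6 - (-10)/(3*(-5)) = 6 - (-10)*(-1)/(3*5) = 6 - ⅓*2 = 6 - ⅔ = 16/3)
a = 1/36 ≈ 0.027778
J(y, G) = 69 - G (J(y, G) = 48 - (-21 + G) = 48 + (21 - G) = 69 - G)
1/(J(a, H(10, 10)) - 7744) = 1/((69 - 1*16/3) - 7744) = 1/((69 - 16/3) - 7744) = 1/(191/3 - 7744) = 1/(-23041/3) = -3/23041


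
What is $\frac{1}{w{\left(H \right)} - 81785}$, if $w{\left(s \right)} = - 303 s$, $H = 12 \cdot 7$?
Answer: $- \frac{1}{107237} \approx -9.3251 \cdot 10^{-6}$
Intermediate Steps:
$H = 84$
$\frac{1}{w{\left(H \right)} - 81785} = \frac{1}{\left(-303\right) 84 - 81785} = \frac{1}{-25452 - 81785} = \frac{1}{-107237} = - \frac{1}{107237}$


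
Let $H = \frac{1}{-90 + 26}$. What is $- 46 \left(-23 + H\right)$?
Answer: $\frac{33879}{32} \approx 1058.7$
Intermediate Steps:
$H = - \frac{1}{64}$ ($H = \frac{1}{-64} = - \frac{1}{64} \approx -0.015625$)
$- 46 \left(-23 + H\right) = - 46 \left(-23 - \frac{1}{64}\right) = \left(-46\right) \left(- \frac{1473}{64}\right) = \frac{33879}{32}$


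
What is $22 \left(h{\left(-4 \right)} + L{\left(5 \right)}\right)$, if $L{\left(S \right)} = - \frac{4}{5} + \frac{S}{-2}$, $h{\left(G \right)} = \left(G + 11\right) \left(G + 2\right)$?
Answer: $- \frac{1903}{5} \approx -380.6$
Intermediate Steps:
$h{\left(G \right)} = \left(2 + G\right) \left(11 + G\right)$ ($h{\left(G \right)} = \left(11 + G\right) \left(2 + G\right) = \left(2 + G\right) \left(11 + G\right)$)
$L{\left(S \right)} = - \frac{4}{5} - \frac{S}{2}$ ($L{\left(S \right)} = \left(-4\right) \frac{1}{5} + S \left(- \frac{1}{2}\right) = - \frac{4}{5} - \frac{S}{2}$)
$22 \left(h{\left(-4 \right)} + L{\left(5 \right)}\right) = 22 \left(\left(22 + \left(-4\right)^{2} + 13 \left(-4\right)\right) - \frac{33}{10}\right) = 22 \left(\left(22 + 16 - 52\right) - \frac{33}{10}\right) = 22 \left(-14 - \frac{33}{10}\right) = 22 \left(- \frac{173}{10}\right) = - \frac{1903}{5}$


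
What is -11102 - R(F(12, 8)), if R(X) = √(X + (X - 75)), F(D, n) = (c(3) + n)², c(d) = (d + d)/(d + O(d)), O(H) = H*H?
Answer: -11102 - √278/2 ≈ -11110.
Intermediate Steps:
O(H) = H²
c(d) = 2*d/(d + d²) (c(d) = (d + d)/(d + d²) = (2*d)/(d + d²) = 2*d/(d + d²))
F(D, n) = (½ + n)² (F(D, n) = (2/(1 + 3) + n)² = (2/4 + n)² = (2*(¼) + n)² = (½ + n)²)
R(X) = √(-75 + 2*X) (R(X) = √(X + (-75 + X)) = √(-75 + 2*X))
-11102 - R(F(12, 8)) = -11102 - √(-75 + 2*((1 + 2*8)²/4)) = -11102 - √(-75 + 2*((1 + 16)²/4)) = -11102 - √(-75 + 2*((¼)*17²)) = -11102 - √(-75 + 2*((¼)*289)) = -11102 - √(-75 + 2*(289/4)) = -11102 - √(-75 + 289/2) = -11102 - √(139/2) = -11102 - √278/2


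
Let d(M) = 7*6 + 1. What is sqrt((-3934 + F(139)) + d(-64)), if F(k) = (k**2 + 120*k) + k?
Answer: sqrt(32249) ≈ 179.58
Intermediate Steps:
F(k) = k**2 + 121*k
d(M) = 43 (d(M) = 42 + 1 = 43)
sqrt((-3934 + F(139)) + d(-64)) = sqrt((-3934 + 139*(121 + 139)) + 43) = sqrt((-3934 + 139*260) + 43) = sqrt((-3934 + 36140) + 43) = sqrt(32206 + 43) = sqrt(32249)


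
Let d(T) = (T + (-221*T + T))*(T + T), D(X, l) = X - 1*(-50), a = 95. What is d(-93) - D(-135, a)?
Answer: -3788177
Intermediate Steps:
D(X, l) = 50 + X (D(X, l) = X + 50 = 50 + X)
d(T) = -438*T**2 (d(T) = (T - 220*T)*(2*T) = (-219*T)*(2*T) = -438*T**2)
d(-93) - D(-135, a) = -438*(-93)**2 - (50 - 135) = -438*8649 - 1*(-85) = -3788262 + 85 = -3788177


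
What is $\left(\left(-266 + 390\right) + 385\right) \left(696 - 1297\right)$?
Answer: $-305909$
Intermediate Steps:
$\left(\left(-266 + 390\right) + 385\right) \left(696 - 1297\right) = \left(124 + 385\right) \left(-601\right) = 509 \left(-601\right) = -305909$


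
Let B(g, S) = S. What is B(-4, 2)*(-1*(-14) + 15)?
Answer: 58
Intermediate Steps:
B(-4, 2)*(-1*(-14) + 15) = 2*(-1*(-14) + 15) = 2*(14 + 15) = 2*29 = 58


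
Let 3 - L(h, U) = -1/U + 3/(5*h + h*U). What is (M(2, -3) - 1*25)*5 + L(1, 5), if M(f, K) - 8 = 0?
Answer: -821/10 ≈ -82.100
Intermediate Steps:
M(f, K) = 8 (M(f, K) = 8 + 0 = 8)
L(h, U) = 3 + 1/U - 3/(5*h + U*h) (L(h, U) = 3 - (-1/U + 3/(5*h + h*U)) = 3 - (-1/U + 3/(5*h + U*h)) = 3 + (1/U - 3/(5*h + U*h)) = 3 + 1/U - 3/(5*h + U*h))
(M(2, -3) - 1*25)*5 + L(1, 5) = (8 - 1*25)*5 + (-3*5 + 5*1 + 3*1*5² + 16*5*1)/(5*1*(5 + 5)) = (8 - 25)*5 + (⅕)*1*(-15 + 5 + 3*1*25 + 80)/10 = -17*5 + (⅕)*1*(⅒)*(-15 + 5 + 75 + 80) = -85 + (⅕)*1*(⅒)*145 = -85 + 29/10 = -821/10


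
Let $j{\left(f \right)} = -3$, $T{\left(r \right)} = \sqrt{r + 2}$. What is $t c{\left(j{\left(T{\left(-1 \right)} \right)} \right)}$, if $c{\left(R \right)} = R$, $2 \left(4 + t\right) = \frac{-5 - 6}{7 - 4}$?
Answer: $\frac{35}{2} \approx 17.5$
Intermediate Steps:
$T{\left(r \right)} = \sqrt{2 + r}$
$t = - \frac{35}{6}$ ($t = -4 + \frac{\left(-5 - 6\right) \frac{1}{7 - 4}}{2} = -4 + \frac{\left(-11\right) \frac{1}{3}}{2} = -4 + \frac{1}{2} \left(- \frac{11}{3}\right) = -4 - \frac{11}{6} = - \frac{35}{6} \approx -5.8333$)
$t c{\left(j{\left(T{\left(-1 \right)} \right)} \right)} = \left(- \frac{35}{6}\right) \left(-3\right) = \frac{35}{2}$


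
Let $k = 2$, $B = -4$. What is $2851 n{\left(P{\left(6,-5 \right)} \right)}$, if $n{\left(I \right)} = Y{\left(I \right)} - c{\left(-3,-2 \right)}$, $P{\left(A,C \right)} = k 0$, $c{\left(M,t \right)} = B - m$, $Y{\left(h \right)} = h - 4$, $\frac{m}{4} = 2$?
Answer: $22808$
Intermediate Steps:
$m = 8$ ($m = 4 \cdot 2 = 8$)
$Y{\left(h \right)} = -4 + h$ ($Y{\left(h \right)} = h - 4 = -4 + h$)
$c{\left(M,t \right)} = -12$ ($c{\left(M,t \right)} = -4 - 8 = -12$)
$P{\left(A,C \right)} = 0$ ($P{\left(A,C \right)} = 2 \cdot 0 = 0$)
$n{\left(I \right)} = 8 + I$ ($n{\left(I \right)} = \left(-4 + I\right) - -12 = \left(-4 + I\right) + 12 = 8 + I$)
$2851 n{\left(P{\left(6,-5 \right)} \right)} = 2851 \left(8 + 0\right) = 2851 \cdot 8 = 22808$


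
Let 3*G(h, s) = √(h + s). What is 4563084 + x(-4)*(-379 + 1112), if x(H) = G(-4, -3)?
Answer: 4563084 + 733*I*√7/3 ≈ 4.5631e+6 + 646.45*I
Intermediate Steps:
G(h, s) = √(h + s)/3
x(H) = I*√7/3 (x(H) = √(-4 - 3)/3 = √(-7)/3 = (I*√7)/3 = I*√7/3)
4563084 + x(-4)*(-379 + 1112) = 4563084 + (I*√7/3)*(-379 + 1112) = 4563084 + (I*√7/3)*733 = 4563084 + 733*I*√7/3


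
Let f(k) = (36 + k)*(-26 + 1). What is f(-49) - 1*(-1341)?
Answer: 1666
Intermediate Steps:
f(k) = -900 - 25*k (f(k) = (36 + k)*(-25) = -900 - 25*k)
f(-49) - 1*(-1341) = (-900 - 25*(-49)) - 1*(-1341) = (-900 + 1225) + 1341 = 325 + 1341 = 1666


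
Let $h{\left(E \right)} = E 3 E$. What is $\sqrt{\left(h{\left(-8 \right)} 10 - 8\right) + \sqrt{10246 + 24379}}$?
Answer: $\sqrt{1912 + 5 \sqrt{1385}} \approx 45.805$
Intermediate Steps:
$h{\left(E \right)} = 3 E^{2}$ ($h{\left(E \right)} = 3 E E = 3 E^{2}$)
$\sqrt{\left(h{\left(-8 \right)} 10 - 8\right) + \sqrt{10246 + 24379}} = \sqrt{\left(3 \left(-8\right)^{2} \cdot 10 - 8\right) + \sqrt{10246 + 24379}} = \sqrt{\left(3 \cdot 64 \cdot 10 - 8\right) + \sqrt{34625}} = \sqrt{\left(192 \cdot 10 - 8\right) + 5 \sqrt{1385}} = \sqrt{\left(1920 - 8\right) + 5 \sqrt{1385}} = \sqrt{1912 + 5 \sqrt{1385}}$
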